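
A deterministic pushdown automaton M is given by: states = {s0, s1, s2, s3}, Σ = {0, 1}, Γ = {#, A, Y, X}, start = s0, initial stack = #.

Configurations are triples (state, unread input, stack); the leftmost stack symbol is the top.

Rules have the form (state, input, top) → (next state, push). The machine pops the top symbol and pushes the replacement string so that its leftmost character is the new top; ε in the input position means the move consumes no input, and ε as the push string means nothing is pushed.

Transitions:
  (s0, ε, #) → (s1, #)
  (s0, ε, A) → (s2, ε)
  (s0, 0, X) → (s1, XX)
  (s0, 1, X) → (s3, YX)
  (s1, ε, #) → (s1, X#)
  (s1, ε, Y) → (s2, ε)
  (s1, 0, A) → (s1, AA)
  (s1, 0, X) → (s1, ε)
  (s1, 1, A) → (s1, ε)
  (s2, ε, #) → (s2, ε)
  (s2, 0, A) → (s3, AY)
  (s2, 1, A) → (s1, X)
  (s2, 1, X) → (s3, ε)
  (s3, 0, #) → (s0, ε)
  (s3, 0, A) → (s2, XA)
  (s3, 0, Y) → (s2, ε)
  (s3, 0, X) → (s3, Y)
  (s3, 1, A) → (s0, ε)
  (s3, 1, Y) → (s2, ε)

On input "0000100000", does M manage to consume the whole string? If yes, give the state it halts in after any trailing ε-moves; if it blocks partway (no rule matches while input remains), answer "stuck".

stuck

(s0, 0000100000, #) ⊢ (s1, 0000100000, #) ⊢ (s1, 0000100000, X#) ⊢ (s1, 000100000, #) ⊢ (s1, 000100000, X#) ⊢ (s1, 00100000, #) ⊢ (s1, 00100000, X#) ⊢ (s1, 0100000, #) ⊢ (s1, 0100000, X#) ⊢ (s1, 100000, #) ⊢ (s1, 100000, X#)
No transition for (s1, 1, top X); M blocks with input 100000 remaining.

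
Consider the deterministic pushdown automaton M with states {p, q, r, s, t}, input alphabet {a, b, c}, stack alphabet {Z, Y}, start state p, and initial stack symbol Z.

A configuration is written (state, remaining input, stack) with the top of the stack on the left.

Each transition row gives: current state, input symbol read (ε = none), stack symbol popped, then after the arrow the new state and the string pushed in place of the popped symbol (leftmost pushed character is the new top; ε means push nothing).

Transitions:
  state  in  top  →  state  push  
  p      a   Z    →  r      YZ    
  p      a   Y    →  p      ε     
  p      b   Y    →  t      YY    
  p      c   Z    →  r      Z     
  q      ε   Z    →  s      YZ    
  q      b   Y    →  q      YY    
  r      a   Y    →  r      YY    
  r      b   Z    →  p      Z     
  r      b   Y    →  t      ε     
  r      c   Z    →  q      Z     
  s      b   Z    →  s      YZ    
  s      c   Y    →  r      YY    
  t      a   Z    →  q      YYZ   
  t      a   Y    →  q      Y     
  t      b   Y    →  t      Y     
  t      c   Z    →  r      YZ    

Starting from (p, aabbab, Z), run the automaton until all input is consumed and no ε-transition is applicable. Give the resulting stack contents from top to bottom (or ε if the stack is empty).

(p, aabbab, Z) ⊢ (r, abbab, YZ) ⊢ (r, bbab, YYZ) ⊢ (t, bab, YZ) ⊢ (t, ab, YZ) ⊢ (q, b, YZ) ⊢ (q, ε, YYZ)
All input consumed in state q with stack YYZ.

YYZ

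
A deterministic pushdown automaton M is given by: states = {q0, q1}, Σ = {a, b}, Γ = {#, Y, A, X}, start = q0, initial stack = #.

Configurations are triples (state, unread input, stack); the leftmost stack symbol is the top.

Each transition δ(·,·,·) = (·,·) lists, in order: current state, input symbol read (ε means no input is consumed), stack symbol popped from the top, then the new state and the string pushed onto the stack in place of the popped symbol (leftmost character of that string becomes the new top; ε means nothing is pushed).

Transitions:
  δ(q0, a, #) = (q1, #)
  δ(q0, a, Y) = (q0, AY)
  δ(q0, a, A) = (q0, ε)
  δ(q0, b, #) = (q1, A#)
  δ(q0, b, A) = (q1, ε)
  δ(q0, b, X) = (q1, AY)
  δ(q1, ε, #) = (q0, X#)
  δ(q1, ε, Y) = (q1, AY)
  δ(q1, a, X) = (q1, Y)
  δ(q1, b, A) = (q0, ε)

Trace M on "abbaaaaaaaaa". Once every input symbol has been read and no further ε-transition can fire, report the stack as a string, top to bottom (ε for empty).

AY#

(q0, abbaaaaaaaaa, #)
  read a, top #: go to q1, push # → (q1, bbaaaaaaaaa, #)
  ε-move, top #: go to q0, push X# → (q0, bbaaaaaaaaa, X#)
  read b, top X: go to q1, push AY → (q1, baaaaaaaaa, AY#)
  read b, top A: go to q0, push ε → (q0, aaaaaaaaa, Y#)
  read a, top Y: go to q0, push AY → (q0, aaaaaaaa, AY#)
  read a, top A: go to q0, push ε → (q0, aaaaaaa, Y#)
  read a, top Y: go to q0, push AY → (q0, aaaaaa, AY#)
  read a, top A: go to q0, push ε → (q0, aaaaa, Y#)
  read a, top Y: go to q0, push AY → (q0, aaaa, AY#)
  read a, top A: go to q0, push ε → (q0, aaa, Y#)
  read a, top Y: go to q0, push AY → (q0, aa, AY#)
  read a, top A: go to q0, push ε → (q0, a, Y#)
  read a, top Y: go to q0, push AY → (q0, ε, AY#)
All input consumed in state q0 with stack AY#.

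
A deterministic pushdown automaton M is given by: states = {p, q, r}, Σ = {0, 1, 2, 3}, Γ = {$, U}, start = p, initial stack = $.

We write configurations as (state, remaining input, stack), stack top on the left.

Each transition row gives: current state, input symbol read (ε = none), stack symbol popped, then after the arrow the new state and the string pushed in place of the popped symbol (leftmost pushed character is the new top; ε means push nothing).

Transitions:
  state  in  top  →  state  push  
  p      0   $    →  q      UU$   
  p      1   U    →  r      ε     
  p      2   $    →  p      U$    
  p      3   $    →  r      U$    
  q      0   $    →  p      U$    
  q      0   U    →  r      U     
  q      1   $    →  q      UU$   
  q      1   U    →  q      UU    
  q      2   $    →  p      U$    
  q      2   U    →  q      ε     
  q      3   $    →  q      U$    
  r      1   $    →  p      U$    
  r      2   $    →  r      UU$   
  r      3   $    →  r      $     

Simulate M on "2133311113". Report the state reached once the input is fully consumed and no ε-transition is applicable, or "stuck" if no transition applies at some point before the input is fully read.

r

(p, 2133311113, $)
  read 2, top $: go to p, push U$ → (p, 133311113, U$)
  read 1, top U: go to r, push ε → (r, 33311113, $)
  read 3, top $: go to r, push $ → (r, 3311113, $)
  read 3, top $: go to r, push $ → (r, 311113, $)
  read 3, top $: go to r, push $ → (r, 11113, $)
  read 1, top $: go to p, push U$ → (p, 1113, U$)
  read 1, top U: go to r, push ε → (r, 113, $)
  read 1, top $: go to p, push U$ → (p, 13, U$)
  read 1, top U: go to r, push ε → (r, 3, $)
  read 3, top $: go to r, push $ → (r, ε, $)
All input consumed; M is in state r.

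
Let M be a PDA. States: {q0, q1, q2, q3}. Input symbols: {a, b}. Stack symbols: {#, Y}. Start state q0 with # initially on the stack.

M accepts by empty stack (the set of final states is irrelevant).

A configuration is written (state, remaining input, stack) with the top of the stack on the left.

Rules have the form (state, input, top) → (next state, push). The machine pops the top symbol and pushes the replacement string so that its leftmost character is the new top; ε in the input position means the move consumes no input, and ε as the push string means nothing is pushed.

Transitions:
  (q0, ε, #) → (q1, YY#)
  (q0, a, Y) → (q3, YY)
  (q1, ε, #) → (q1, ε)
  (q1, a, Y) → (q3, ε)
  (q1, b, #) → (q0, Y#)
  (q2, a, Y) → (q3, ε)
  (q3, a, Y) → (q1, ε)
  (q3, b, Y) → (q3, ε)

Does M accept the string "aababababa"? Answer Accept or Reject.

Accept

One accepting computation: (q0, aababababa, #) ⊢ (q1, aababababa, YY#) ⊢ (q3, ababababa, Y#) ⊢ (q1, babababa, #) ⊢ (q0, abababa, Y#) ⊢ (q3, bababa, YY#) ⊢ (q3, ababa, Y#) ⊢ (q1, baba, #) ⊢ (q0, aba, Y#) ⊢ (q3, ba, YY#) ⊢ (q3, a, Y#) ⊢ (q1, ε, #) ⊢ (q1, ε, ε)
All input consumed and the stack is empty.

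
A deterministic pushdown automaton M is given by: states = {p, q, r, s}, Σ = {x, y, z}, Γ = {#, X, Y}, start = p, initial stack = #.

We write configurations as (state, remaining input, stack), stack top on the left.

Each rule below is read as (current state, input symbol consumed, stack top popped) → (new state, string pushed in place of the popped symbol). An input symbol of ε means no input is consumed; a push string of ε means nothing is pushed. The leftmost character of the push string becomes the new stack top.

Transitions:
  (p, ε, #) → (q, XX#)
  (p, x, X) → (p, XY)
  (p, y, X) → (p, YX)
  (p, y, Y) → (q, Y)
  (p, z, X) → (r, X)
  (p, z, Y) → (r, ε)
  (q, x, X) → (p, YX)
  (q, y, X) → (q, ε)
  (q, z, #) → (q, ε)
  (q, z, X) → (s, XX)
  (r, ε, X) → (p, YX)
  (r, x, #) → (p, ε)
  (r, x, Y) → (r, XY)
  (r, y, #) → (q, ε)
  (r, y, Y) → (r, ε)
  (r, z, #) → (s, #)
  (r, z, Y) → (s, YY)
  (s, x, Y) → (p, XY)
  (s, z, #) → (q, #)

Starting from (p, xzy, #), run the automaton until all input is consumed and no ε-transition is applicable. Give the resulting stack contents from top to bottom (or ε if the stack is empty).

(p, xzy, #)
  ε-move, top #: go to q, push XX# → (q, xzy, XX#)
  read x, top X: go to p, push YX → (p, zy, YXX#)
  read z, top Y: go to r, push ε → (r, y, XX#)
  ε-move, top X: go to p, push YX → (p, y, YXX#)
  read y, top Y: go to q, push Y → (q, ε, YXX#)
All input consumed in state q with stack YXX#.

YXX#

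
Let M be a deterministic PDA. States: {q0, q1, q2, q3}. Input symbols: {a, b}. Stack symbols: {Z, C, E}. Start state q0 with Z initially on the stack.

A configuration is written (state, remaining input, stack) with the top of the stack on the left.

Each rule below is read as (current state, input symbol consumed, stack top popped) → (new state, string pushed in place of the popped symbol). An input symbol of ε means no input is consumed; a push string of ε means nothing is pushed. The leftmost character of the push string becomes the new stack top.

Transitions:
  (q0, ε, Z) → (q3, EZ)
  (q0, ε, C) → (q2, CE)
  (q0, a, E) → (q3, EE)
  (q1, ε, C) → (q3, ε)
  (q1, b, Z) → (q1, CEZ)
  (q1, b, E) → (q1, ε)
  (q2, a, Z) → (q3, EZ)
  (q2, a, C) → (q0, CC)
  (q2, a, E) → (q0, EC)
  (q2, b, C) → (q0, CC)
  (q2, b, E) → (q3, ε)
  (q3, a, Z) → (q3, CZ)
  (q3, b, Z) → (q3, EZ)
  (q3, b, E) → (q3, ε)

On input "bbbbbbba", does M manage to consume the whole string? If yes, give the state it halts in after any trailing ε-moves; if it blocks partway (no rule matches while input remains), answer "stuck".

q3

(q0, bbbbbbba, Z) ⊢ (q3, bbbbbbba, EZ) ⊢ (q3, bbbbbba, Z) ⊢ (q3, bbbbba, EZ) ⊢ (q3, bbbba, Z) ⊢ (q3, bbba, EZ) ⊢ (q3, bba, Z) ⊢ (q3, ba, EZ) ⊢ (q3, a, Z) ⊢ (q3, ε, CZ)
All input consumed; M is in state q3.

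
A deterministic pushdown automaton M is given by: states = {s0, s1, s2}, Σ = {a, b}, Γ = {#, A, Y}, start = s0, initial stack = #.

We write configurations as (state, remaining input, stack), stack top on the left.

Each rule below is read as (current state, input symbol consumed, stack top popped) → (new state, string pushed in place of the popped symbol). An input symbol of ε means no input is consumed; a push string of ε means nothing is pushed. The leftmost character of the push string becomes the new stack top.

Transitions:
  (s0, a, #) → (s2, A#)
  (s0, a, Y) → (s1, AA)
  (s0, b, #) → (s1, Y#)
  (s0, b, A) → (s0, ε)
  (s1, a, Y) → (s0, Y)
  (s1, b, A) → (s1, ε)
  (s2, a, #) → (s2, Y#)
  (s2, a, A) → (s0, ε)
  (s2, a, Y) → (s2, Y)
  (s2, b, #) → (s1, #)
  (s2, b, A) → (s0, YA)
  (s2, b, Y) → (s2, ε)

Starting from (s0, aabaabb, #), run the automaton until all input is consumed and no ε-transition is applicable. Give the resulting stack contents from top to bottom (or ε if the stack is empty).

#

(s0, aabaabb, #)
  read a, top #: go to s2, push A# → (s2, abaabb, A#)
  read a, top A: go to s0, push ε → (s0, baabb, #)
  read b, top #: go to s1, push Y# → (s1, aabb, Y#)
  read a, top Y: go to s0, push Y → (s0, abb, Y#)
  read a, top Y: go to s1, push AA → (s1, bb, AA#)
  read b, top A: go to s1, push ε → (s1, b, A#)
  read b, top A: go to s1, push ε → (s1, ε, #)
All input consumed in state s1 with stack #.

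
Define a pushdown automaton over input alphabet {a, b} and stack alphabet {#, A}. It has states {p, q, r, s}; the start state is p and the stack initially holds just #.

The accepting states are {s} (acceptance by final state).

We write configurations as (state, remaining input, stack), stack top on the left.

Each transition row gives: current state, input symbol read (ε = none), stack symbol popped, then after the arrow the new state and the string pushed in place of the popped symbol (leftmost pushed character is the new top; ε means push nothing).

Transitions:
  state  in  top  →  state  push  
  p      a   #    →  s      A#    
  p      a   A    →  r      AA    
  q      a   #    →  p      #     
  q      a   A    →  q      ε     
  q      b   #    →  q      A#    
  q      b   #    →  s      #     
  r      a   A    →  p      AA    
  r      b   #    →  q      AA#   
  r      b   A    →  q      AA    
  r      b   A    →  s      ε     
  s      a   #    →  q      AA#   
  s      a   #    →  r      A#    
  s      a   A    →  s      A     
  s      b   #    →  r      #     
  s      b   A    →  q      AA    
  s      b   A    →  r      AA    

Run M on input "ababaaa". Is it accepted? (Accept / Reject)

Reject

No computation consumes all input and reaches a final state.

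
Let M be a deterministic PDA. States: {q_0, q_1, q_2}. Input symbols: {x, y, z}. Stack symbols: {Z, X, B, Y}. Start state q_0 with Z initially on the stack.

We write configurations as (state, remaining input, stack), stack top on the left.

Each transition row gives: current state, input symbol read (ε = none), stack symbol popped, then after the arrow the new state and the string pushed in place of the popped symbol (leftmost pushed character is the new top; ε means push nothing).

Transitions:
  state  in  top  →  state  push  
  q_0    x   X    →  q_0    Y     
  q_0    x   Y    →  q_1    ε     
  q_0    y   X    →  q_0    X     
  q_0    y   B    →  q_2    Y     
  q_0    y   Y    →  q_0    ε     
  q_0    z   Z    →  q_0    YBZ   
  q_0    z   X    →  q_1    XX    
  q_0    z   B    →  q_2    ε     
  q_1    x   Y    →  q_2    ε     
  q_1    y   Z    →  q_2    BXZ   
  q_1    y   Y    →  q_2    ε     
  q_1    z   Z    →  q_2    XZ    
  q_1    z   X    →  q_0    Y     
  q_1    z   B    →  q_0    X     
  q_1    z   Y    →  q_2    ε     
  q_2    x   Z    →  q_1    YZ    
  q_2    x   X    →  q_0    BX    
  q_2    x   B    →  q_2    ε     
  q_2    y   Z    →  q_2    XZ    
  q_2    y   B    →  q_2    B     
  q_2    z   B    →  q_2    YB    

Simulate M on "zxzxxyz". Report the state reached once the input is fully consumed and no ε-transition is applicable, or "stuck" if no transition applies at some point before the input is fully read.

q_2

(q_0, zxzxxyz, Z)
  read z, top Z: go to q_0, push YBZ → (q_0, xzxxyz, YBZ)
  read x, top Y: go to q_1, push ε → (q_1, zxxyz, BZ)
  read z, top B: go to q_0, push X → (q_0, xxyz, XZ)
  read x, top X: go to q_0, push Y → (q_0, xyz, YZ)
  read x, top Y: go to q_1, push ε → (q_1, yz, Z)
  read y, top Z: go to q_2, push BXZ → (q_2, z, BXZ)
  read z, top B: go to q_2, push YB → (q_2, ε, YBXZ)
All input consumed; M is in state q_2.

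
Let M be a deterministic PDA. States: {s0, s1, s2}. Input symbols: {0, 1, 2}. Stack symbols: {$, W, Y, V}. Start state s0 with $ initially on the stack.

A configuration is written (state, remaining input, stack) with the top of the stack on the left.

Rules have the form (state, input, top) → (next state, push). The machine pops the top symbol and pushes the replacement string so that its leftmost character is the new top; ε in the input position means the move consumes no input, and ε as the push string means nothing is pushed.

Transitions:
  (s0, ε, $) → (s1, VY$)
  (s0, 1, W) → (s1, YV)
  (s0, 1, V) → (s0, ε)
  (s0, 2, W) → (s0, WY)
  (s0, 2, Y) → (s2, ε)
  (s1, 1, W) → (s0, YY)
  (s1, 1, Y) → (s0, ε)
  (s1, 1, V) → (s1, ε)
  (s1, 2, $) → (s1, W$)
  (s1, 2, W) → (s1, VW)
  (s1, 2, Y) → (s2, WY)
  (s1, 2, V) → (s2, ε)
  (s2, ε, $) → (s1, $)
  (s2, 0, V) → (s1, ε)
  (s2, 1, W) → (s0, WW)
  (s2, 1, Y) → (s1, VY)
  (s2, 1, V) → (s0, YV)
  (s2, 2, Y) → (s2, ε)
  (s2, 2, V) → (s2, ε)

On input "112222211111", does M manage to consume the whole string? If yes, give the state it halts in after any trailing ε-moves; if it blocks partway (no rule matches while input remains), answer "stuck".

(s0, 112222211111, $)
  ε-move, top $: go to s1, push VY$ → (s1, 112222211111, VY$)
  read 1, top V: go to s1, push ε → (s1, 12222211111, Y$)
  read 1, top Y: go to s0, push ε → (s0, 2222211111, $)
  ε-move, top $: go to s1, push VY$ → (s1, 2222211111, VY$)
  read 2, top V: go to s2, push ε → (s2, 222211111, Y$)
  read 2, top Y: go to s2, push ε → (s2, 22211111, $)
  ε-move, top $: go to s1, push $ → (s1, 22211111, $)
  read 2, top $: go to s1, push W$ → (s1, 2211111, W$)
  read 2, top W: go to s1, push VW → (s1, 211111, VW$)
  read 2, top V: go to s2, push ε → (s2, 11111, W$)
  read 1, top W: go to s0, push WW → (s0, 1111, WW$)
  read 1, top W: go to s1, push YV → (s1, 111, YVW$)
  read 1, top Y: go to s0, push ε → (s0, 11, VW$)
  read 1, top V: go to s0, push ε → (s0, 1, W$)
  read 1, top W: go to s1, push YV → (s1, ε, YV$)
All input consumed; M is in state s1.

s1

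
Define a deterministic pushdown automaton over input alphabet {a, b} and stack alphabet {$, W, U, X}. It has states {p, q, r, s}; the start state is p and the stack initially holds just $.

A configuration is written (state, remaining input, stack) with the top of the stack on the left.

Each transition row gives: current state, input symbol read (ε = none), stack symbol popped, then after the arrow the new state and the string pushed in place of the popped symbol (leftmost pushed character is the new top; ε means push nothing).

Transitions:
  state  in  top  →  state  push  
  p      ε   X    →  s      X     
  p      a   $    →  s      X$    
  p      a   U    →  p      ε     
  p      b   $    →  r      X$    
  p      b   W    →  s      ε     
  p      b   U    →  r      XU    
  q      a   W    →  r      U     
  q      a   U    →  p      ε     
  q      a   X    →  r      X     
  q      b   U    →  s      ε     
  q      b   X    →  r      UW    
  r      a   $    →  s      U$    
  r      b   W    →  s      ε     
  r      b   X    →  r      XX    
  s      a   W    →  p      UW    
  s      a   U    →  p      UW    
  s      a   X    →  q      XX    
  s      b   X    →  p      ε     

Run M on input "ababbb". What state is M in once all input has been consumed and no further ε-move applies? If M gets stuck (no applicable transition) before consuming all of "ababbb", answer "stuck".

(p, ababbb, $)
  read a, top $: go to s, push X$ → (s, babbb, X$)
  read b, top X: go to p, push ε → (p, abbb, $)
  read a, top $: go to s, push X$ → (s, bbb, X$)
  read b, top X: go to p, push ε → (p, bb, $)
  read b, top $: go to r, push X$ → (r, b, X$)
  read b, top X: go to r, push XX → (r, ε, XX$)
All input consumed; M is in state r.

r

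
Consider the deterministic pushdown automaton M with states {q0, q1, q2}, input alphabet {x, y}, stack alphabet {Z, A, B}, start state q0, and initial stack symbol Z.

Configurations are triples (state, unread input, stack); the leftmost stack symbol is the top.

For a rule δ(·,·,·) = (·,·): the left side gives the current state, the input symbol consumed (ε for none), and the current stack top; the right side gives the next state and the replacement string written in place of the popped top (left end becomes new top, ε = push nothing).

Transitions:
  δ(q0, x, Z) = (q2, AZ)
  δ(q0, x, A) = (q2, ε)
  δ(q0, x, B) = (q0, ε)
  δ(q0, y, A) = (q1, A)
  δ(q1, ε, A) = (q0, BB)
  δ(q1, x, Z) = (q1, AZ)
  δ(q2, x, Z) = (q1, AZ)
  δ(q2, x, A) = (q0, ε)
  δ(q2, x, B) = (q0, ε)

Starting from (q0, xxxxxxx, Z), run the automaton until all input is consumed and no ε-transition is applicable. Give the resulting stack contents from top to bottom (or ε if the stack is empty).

(q0, xxxxxxx, Z) ⊢ (q2, xxxxxx, AZ) ⊢ (q0, xxxxx, Z) ⊢ (q2, xxxx, AZ) ⊢ (q0, xxx, Z) ⊢ (q2, xx, AZ) ⊢ (q0, x, Z) ⊢ (q2, ε, AZ)
All input consumed in state q2 with stack AZ.

AZ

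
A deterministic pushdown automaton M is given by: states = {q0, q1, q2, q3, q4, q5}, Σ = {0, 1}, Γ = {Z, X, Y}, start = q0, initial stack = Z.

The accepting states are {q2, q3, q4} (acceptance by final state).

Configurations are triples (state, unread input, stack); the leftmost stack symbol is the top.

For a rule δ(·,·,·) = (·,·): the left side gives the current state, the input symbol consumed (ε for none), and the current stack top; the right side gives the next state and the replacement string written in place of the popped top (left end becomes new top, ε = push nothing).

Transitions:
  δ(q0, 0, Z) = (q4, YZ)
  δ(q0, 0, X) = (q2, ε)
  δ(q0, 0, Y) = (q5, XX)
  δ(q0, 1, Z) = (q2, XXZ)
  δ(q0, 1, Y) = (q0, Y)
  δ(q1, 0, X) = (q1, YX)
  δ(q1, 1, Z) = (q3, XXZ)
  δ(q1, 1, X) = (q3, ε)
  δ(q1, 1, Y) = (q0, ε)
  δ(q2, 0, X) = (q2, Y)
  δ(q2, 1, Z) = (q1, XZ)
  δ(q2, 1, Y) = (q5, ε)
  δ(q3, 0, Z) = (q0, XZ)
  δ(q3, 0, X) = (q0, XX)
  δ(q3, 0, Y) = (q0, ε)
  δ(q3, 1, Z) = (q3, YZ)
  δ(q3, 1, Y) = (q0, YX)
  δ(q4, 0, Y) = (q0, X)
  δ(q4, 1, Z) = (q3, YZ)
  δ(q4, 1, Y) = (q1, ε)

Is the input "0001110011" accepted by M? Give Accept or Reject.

(q0, 0001110011, Z) ⊢ (q4, 001110011, YZ) ⊢ (q0, 01110011, XZ) ⊢ (q2, 1110011, Z) ⊢ (q1, 110011, XZ) ⊢ (q3, 10011, Z) ⊢ (q3, 0011, YZ) ⊢ (q0, 011, Z) ⊢ (q4, 11, YZ) ⊢ (q1, 1, Z) ⊢ (q3, ε, XXZ)
All input consumed; state q3 ∈ F.

Accept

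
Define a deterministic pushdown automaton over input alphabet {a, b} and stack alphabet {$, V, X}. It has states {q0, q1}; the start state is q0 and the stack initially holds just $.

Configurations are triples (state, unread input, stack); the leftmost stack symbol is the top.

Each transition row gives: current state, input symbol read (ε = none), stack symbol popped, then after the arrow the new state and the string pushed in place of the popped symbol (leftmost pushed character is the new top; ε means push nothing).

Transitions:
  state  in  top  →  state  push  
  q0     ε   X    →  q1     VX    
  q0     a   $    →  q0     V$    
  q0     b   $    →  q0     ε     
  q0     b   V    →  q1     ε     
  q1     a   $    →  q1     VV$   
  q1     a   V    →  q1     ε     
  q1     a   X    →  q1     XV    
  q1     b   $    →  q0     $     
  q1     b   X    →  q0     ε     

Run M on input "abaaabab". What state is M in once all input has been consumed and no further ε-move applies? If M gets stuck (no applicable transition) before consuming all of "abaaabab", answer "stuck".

q1

(q0, abaaabab, $)
  read a, top $: go to q0, push V$ → (q0, baaabab, V$)
  read b, top V: go to q1, push ε → (q1, aaabab, $)
  read a, top $: go to q1, push VV$ → (q1, aabab, VV$)
  read a, top V: go to q1, push ε → (q1, abab, V$)
  read a, top V: go to q1, push ε → (q1, bab, $)
  read b, top $: go to q0, push $ → (q0, ab, $)
  read a, top $: go to q0, push V$ → (q0, b, V$)
  read b, top V: go to q1, push ε → (q1, ε, $)
All input consumed; M is in state q1.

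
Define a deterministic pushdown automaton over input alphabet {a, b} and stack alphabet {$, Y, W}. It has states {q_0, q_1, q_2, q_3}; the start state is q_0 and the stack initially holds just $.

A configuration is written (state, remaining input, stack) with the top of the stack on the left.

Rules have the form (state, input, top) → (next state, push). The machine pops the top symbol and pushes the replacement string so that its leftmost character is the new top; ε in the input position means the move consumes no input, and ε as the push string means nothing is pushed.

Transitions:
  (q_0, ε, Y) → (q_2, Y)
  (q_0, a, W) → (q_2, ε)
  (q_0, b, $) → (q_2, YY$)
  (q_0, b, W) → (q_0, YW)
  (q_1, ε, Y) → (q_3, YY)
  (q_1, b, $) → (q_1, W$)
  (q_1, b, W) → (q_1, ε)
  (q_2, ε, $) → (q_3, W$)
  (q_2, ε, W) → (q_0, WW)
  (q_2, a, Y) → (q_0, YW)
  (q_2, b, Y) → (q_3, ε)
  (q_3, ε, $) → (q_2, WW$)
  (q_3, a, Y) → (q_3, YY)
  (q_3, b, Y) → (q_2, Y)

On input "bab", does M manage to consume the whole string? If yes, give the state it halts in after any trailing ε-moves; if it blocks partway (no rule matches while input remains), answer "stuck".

(q_0, bab, $)
  read b, top $: go to q_2, push YY$ → (q_2, ab, YY$)
  read a, top Y: go to q_0, push YW → (q_0, b, YWY$)
  ε-move, top Y: go to q_2, push Y → (q_2, b, YWY$)
  read b, top Y: go to q_3, push ε → (q_3, ε, WY$)
All input consumed; M is in state q_3.

q_3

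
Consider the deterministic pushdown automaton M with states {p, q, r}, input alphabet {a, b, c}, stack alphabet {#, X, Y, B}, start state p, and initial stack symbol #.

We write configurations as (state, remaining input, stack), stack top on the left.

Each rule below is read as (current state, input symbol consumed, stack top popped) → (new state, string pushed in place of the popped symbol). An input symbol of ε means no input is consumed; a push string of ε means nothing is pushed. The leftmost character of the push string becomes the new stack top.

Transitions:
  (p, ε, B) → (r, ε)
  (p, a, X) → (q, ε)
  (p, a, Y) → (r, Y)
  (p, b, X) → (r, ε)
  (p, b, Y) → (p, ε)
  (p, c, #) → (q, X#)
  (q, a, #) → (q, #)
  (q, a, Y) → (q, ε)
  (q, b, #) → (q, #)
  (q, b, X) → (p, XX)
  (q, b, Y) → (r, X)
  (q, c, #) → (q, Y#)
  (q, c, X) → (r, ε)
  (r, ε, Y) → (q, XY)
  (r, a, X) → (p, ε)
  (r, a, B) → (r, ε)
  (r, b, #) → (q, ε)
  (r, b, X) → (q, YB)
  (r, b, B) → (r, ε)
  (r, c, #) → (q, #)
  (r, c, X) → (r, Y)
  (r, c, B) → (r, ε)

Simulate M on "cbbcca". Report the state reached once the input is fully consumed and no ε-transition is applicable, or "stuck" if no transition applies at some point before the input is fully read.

stuck

(p, cbbcca, #)
  read c, top #: go to q, push X# → (q, bbcca, X#)
  read b, top X: go to p, push XX → (p, bcca, XX#)
  read b, top X: go to r, push ε → (r, cca, X#)
  read c, top X: go to r, push Y → (r, ca, Y#)
  ε-move, top Y: go to q, push XY → (q, ca, XY#)
  read c, top X: go to r, push ε → (r, a, Y#)
  ε-move, top Y: go to q, push XY → (q, a, XY#)
No transition for (q, a, top X); M blocks with input a remaining.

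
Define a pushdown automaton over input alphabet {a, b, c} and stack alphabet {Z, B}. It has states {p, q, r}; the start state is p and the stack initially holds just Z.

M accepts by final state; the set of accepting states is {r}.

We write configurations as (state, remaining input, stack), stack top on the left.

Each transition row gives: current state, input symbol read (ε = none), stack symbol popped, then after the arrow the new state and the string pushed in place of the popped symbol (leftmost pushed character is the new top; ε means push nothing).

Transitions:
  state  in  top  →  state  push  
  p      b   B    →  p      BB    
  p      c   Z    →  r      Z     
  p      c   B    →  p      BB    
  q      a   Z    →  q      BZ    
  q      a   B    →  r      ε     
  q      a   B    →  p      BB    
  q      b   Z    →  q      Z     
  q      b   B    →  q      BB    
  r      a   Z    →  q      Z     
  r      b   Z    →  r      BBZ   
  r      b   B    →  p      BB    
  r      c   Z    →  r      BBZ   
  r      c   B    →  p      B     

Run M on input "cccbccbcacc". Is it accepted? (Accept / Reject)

No computation consumes all input and reaches a final state.

Reject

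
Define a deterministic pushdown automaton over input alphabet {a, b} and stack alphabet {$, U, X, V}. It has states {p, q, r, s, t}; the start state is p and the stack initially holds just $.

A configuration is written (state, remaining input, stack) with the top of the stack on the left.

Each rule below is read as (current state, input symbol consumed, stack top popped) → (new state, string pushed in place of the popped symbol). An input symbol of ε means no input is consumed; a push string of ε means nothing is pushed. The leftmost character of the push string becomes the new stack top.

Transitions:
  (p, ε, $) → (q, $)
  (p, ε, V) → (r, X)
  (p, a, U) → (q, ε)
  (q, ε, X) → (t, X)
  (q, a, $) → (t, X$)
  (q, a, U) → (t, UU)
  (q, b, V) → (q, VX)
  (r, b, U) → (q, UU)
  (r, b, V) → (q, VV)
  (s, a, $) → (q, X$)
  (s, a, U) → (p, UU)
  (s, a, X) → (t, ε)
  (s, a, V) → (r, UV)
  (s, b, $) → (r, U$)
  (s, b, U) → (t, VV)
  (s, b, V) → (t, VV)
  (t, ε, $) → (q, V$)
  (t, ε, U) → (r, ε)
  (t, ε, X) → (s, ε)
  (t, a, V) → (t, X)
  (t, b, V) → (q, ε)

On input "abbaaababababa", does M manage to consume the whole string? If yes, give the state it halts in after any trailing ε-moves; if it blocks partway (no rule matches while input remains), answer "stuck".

(p, abbaaababababa, $) ⊢ (q, abbaaababababa, $) ⊢ (t, bbaaababababa, X$) ⊢ (s, bbaaababababa, $) ⊢ (r, baaababababa, U$) ⊢ (q, aaababababa, UU$) ⊢ (t, aababababa, UUU$) ⊢ (r, aababababa, UU$)
No transition for (r, a, top U); M blocks with input aababababa remaining.

stuck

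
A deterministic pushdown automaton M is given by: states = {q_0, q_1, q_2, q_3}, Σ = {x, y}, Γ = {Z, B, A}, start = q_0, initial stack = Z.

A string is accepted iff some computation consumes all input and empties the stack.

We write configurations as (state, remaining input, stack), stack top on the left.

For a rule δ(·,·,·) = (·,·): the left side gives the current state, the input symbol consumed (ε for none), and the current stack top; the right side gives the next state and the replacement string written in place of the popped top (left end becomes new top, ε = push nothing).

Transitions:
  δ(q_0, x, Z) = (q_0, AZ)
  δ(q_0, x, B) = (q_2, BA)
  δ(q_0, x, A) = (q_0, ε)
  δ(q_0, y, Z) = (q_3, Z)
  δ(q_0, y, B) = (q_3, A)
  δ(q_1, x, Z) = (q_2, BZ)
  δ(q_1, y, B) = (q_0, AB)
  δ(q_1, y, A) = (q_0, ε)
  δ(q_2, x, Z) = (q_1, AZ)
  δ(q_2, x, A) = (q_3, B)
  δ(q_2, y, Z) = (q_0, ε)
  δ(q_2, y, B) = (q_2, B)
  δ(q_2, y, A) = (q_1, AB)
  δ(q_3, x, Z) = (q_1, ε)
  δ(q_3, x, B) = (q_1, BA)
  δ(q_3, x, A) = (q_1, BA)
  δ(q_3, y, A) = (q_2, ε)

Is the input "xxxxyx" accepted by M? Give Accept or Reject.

Accept

(q_0, xxxxyx, Z) ⊢ (q_0, xxxyx, AZ) ⊢ (q_0, xxyx, Z) ⊢ (q_0, xyx, AZ) ⊢ (q_0, yx, Z) ⊢ (q_3, x, Z) ⊢ (q_1, ε, ε)
All input consumed and the stack is empty.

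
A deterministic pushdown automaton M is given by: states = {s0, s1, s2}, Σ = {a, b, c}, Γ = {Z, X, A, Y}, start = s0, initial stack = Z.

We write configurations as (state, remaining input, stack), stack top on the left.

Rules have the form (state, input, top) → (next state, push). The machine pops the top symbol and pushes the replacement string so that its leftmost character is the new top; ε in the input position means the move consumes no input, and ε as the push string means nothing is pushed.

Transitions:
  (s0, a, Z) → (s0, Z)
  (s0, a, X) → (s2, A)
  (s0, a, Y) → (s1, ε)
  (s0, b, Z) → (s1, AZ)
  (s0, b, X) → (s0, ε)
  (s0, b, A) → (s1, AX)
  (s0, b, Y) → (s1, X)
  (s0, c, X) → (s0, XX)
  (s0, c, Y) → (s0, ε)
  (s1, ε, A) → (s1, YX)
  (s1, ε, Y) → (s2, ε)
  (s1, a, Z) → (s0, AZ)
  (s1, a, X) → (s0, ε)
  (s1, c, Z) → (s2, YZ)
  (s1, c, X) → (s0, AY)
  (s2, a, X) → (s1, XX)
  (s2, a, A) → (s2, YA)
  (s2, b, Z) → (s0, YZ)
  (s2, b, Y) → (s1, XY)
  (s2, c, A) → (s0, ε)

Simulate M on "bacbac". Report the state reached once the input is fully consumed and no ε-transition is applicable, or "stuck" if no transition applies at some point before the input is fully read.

s0

(s0, bacbac, Z)
  read b, top Z: go to s1, push AZ → (s1, acbac, AZ)
  ε-move, top A: go to s1, push YX → (s1, acbac, YXZ)
  ε-move, top Y: go to s2, push ε → (s2, acbac, XZ)
  read a, top X: go to s1, push XX → (s1, cbac, XXZ)
  read c, top X: go to s0, push AY → (s0, bac, AYXZ)
  read b, top A: go to s1, push AX → (s1, ac, AXYXZ)
  ε-move, top A: go to s1, push YX → (s1, ac, YXXYXZ)
  ε-move, top Y: go to s2, push ε → (s2, ac, XXYXZ)
  read a, top X: go to s1, push XX → (s1, c, XXXYXZ)
  read c, top X: go to s0, push AY → (s0, ε, AYXXYXZ)
All input consumed; M is in state s0.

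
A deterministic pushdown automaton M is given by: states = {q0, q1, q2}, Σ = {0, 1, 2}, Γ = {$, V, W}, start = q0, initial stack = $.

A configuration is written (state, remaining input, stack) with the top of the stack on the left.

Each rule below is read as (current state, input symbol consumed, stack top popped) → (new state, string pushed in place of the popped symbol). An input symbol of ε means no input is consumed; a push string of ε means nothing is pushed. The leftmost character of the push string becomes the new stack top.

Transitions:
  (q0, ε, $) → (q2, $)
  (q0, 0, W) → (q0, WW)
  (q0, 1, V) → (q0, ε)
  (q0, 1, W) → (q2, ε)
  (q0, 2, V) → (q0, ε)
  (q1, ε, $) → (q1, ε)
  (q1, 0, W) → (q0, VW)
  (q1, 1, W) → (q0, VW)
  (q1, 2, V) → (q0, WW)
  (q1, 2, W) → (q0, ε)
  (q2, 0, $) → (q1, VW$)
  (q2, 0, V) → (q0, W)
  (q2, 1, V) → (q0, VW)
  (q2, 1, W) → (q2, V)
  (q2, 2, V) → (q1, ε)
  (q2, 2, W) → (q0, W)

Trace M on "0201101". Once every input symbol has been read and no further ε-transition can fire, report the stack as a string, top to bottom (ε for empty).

(q0, 0201101, $) ⊢ (q2, 0201101, $) ⊢ (q1, 201101, VW$) ⊢ (q0, 01101, WWW$) ⊢ (q0, 1101, WWWW$) ⊢ (q2, 101, WWW$) ⊢ (q2, 01, VWW$) ⊢ (q0, 1, WWW$) ⊢ (q2, ε, WW$)
All input consumed in state q2 with stack WW$.

WW$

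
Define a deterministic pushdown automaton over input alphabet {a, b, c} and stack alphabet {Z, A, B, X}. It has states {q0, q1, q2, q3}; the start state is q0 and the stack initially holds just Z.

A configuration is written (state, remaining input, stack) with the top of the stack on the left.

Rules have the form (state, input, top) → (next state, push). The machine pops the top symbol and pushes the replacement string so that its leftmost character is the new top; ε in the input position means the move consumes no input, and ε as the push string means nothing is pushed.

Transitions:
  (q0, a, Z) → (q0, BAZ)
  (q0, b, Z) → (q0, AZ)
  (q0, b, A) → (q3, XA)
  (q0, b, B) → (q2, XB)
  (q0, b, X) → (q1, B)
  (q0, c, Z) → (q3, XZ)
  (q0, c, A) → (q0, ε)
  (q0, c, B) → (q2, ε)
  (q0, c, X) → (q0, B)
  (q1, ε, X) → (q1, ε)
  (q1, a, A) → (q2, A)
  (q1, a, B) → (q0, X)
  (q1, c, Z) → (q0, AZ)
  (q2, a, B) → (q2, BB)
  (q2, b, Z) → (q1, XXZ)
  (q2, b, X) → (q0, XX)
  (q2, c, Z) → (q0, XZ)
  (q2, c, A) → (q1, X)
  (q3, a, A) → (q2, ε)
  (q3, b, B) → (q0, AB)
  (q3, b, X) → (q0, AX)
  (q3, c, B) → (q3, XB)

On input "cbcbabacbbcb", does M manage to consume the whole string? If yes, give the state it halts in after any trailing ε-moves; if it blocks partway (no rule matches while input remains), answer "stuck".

q2

(q0, cbcbabacbbcb, Z)
  read c, top Z: go to q3, push XZ → (q3, bcbabacbbcb, XZ)
  read b, top X: go to q0, push AX → (q0, cbabacbbcb, AXZ)
  read c, top A: go to q0, push ε → (q0, babacbbcb, XZ)
  read b, top X: go to q1, push B → (q1, abacbbcb, BZ)
  read a, top B: go to q0, push X → (q0, bacbbcb, XZ)
  read b, top X: go to q1, push B → (q1, acbbcb, BZ)
  read a, top B: go to q0, push X → (q0, cbbcb, XZ)
  read c, top X: go to q0, push B → (q0, bbcb, BZ)
  read b, top B: go to q2, push XB → (q2, bcb, XBZ)
  read b, top X: go to q0, push XX → (q0, cb, XXBZ)
  read c, top X: go to q0, push B → (q0, b, BXBZ)
  read b, top B: go to q2, push XB → (q2, ε, XBXBZ)
All input consumed; M is in state q2.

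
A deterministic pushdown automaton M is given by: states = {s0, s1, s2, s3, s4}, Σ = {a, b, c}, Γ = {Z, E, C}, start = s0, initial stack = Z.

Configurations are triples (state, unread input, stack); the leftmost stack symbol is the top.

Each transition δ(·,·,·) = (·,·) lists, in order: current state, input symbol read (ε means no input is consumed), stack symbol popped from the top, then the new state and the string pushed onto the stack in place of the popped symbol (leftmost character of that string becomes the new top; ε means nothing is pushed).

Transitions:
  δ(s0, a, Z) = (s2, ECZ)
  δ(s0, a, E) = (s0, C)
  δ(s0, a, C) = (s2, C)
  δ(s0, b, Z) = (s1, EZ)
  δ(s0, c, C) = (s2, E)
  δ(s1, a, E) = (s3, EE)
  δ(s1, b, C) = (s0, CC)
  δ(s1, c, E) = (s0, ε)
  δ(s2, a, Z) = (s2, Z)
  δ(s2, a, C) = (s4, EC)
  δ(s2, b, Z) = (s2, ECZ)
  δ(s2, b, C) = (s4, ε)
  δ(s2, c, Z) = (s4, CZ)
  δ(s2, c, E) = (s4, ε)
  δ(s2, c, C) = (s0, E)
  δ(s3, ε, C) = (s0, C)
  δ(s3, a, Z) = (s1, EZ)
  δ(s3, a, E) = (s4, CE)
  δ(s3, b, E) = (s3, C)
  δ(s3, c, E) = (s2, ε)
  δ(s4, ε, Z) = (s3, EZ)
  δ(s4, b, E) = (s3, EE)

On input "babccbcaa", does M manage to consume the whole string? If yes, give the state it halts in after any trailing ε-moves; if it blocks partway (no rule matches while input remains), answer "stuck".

stuck

(s0, babccbcaa, Z)
  read b, top Z: go to s1, push EZ → (s1, abccbcaa, EZ)
  read a, top E: go to s3, push EE → (s3, bccbcaa, EEZ)
  read b, top E: go to s3, push C → (s3, ccbcaa, CEZ)
  ε-move, top C: go to s0, push C → (s0, ccbcaa, CEZ)
  read c, top C: go to s2, push E → (s2, cbcaa, EEZ)
  read c, top E: go to s4, push ε → (s4, bcaa, EZ)
  read b, top E: go to s3, push EE → (s3, caa, EEZ)
  read c, top E: go to s2, push ε → (s2, aa, EZ)
No transition for (s2, a, top E); M blocks with input aa remaining.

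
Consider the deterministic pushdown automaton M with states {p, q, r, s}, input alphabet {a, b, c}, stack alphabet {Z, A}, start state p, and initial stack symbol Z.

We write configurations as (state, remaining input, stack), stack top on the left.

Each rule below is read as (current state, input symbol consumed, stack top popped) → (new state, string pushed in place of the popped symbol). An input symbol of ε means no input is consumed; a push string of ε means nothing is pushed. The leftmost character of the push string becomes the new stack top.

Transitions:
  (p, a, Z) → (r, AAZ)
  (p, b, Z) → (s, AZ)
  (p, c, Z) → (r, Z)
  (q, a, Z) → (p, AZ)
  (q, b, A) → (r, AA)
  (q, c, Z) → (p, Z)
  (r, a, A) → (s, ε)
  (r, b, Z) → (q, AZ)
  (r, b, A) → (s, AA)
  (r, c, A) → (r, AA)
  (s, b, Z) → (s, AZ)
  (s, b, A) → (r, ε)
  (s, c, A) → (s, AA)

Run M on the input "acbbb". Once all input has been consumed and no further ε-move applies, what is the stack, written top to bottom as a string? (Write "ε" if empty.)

(p, acbbb, Z) ⊢ (r, cbbb, AAZ) ⊢ (r, bbb, AAAZ) ⊢ (s, bb, AAAAZ) ⊢ (r, b, AAAZ) ⊢ (s, ε, AAAAZ)
All input consumed in state s with stack AAAAZ.

AAAAZ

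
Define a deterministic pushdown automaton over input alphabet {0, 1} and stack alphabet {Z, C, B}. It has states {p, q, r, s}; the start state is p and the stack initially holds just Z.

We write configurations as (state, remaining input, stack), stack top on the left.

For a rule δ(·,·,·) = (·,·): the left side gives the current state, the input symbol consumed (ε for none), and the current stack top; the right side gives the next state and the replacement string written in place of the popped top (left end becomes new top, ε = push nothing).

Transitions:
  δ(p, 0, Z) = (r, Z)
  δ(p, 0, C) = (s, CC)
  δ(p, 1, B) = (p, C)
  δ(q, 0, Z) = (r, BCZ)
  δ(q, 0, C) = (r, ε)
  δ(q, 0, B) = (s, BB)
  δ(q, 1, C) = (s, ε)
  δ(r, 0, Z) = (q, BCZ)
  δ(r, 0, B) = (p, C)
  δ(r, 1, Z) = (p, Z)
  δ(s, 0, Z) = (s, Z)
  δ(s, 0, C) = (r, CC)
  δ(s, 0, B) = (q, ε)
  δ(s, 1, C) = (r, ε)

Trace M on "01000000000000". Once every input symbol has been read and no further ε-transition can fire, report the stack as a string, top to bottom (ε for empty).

BCZ

(p, 01000000000000, Z) ⊢ (r, 1000000000000, Z) ⊢ (p, 000000000000, Z) ⊢ (r, 00000000000, Z) ⊢ (q, 0000000000, BCZ) ⊢ (s, 000000000, BBCZ) ⊢ (q, 00000000, BCZ) ⊢ (s, 0000000, BBCZ) ⊢ (q, 000000, BCZ) ⊢ (s, 00000, BBCZ) ⊢ (q, 0000, BCZ) ⊢ (s, 000, BBCZ) ⊢ (q, 00, BCZ) ⊢ (s, 0, BBCZ) ⊢ (q, ε, BCZ)
All input consumed in state q with stack BCZ.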